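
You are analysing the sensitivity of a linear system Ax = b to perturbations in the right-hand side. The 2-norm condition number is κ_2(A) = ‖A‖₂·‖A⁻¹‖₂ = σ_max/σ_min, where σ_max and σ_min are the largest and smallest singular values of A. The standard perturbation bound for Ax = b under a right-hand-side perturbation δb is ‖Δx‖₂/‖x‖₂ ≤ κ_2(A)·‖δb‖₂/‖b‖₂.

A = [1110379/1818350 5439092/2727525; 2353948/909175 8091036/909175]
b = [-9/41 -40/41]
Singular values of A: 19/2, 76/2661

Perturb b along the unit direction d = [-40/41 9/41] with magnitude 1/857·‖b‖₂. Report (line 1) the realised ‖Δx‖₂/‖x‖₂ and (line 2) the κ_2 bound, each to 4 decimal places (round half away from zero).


from the listed singular values, σ₁ = 19/2, σ_n = 76/2661
condition number: (19/2) ÷ (76/2661) = 332.6250
worst-case relative error ≤ 332.6250 × 1/857 = 0.3881
solve Ax = b  →  x = [-0.0295 -0.1011]
2-norm of b is 1.0000; of x, 0.1053
with δb = [-0.0011 0.0003], A·Δx = δb → ‖Δx‖ = 0.0409
relative error = 0.3881
tightness: 0.3881 against a bound of 0.3881; the bound is attained (ratio 1)

0.3881
0.3881


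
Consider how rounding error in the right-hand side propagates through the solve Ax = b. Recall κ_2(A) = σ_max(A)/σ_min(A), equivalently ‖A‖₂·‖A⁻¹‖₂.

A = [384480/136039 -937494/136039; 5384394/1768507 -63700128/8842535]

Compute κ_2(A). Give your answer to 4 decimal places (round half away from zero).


187.6400

M = AᵀA = [64178480196/3718926289 -769993921152/18594631445; -769993921152/18594631445 9240235056324/92973157225]. tr(M)=64169805096/550137025, det(M)=8503056/22005481
λ_max, λ_min = (64169805096/550137025 ± √4117296101465502729216/302650746275850625)/2 = 2916/25, 72900/22005481
κ = σ_max/σ_min = (54/5)/(270/4691) = 187.6400


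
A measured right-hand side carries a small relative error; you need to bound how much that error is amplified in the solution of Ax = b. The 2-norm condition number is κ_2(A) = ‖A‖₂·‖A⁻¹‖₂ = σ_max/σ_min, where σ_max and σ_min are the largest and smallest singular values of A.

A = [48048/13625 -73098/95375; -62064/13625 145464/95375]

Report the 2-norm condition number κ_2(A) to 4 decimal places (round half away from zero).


M = AᵀA = [246422016/7425625 -501611616/51979375; -501611616/51979375 1060123716/363855625]. tr(M)=21015684/582169, det(M)=2073600/582169
char-poly roots: 36 and 57600/582169
κ_2(A) = √(λ_max/λ_min) = √(36 / (57600/582169)) = 19.0750

19.0750


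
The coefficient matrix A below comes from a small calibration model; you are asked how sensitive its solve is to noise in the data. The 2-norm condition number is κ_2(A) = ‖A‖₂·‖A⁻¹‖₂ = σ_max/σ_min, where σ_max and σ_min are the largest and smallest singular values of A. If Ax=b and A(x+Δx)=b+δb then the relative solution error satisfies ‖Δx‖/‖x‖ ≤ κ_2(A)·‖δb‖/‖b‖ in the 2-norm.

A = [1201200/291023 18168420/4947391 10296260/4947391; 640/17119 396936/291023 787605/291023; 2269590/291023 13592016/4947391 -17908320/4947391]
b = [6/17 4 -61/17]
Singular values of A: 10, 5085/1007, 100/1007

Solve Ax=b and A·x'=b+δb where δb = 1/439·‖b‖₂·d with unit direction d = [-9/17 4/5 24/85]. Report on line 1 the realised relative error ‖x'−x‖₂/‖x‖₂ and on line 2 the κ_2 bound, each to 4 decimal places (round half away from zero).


0.0061
0.2294

from the listed singular values, σ₁ = 10, σ_n = 100/1007
condition number: 10 ÷ (100/1007) = 100.7000
worst-case relative error ≤ 100.7000 × 1/439 = 0.2294
solve Ax = b  →  x = [9.2129 -15.4317 9.1280]
‖b‖₂ = 5.3852 and ‖x‖₂ = 20.1578
Δx = A⁻¹·δb where δb = 1/439·5.3852·d; ‖Δx‖ = 0.1235
realised ‖Δx‖/‖x‖ = 0.0061
realised/bound (from unrounded values) ≈ 0.0267


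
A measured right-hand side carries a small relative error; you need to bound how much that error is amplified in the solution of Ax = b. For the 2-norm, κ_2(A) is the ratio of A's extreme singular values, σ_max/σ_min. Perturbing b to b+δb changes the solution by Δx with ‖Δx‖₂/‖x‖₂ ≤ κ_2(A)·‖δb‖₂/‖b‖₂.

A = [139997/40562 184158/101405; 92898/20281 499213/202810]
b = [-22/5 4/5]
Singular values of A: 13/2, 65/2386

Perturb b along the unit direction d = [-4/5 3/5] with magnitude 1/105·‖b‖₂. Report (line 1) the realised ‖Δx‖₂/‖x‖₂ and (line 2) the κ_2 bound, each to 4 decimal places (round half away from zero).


largest singular value 13/2, smallest 65/2386
condition number: (13/2) ÷ (65/2386) = 238.6000
perturbation bound = 238.6000·1/105 = 2.2724
solve Ax = b  →  x = [-69.3683 129.4118]
2-norm of b is 4.4721; of x, 146.8311
Δx = A⁻¹·δb where δb = 1/105·4.4721·d; ‖Δx‖ = 1.5634
dividing the unrounded norms, ‖Δx‖/‖x‖ = 0.0106
realised/bound (from unrounded values) ≈ 0.0047

0.0106
2.2724


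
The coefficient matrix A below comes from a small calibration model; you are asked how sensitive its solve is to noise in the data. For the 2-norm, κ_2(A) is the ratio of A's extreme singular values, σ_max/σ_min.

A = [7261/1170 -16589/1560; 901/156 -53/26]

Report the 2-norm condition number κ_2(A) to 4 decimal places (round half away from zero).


AᵀA = [2328661/32400 -839891/10800; -839891/10800 1688209/14400]; tr = 980341/5184, det = 197262025/82944
char-poly roots: 2809/16 and 70225/5184
σ_max=√(2809/16)=(53/4), σ_min=√(70225/5184)=(265/72) → κ = 3.6000

3.6000


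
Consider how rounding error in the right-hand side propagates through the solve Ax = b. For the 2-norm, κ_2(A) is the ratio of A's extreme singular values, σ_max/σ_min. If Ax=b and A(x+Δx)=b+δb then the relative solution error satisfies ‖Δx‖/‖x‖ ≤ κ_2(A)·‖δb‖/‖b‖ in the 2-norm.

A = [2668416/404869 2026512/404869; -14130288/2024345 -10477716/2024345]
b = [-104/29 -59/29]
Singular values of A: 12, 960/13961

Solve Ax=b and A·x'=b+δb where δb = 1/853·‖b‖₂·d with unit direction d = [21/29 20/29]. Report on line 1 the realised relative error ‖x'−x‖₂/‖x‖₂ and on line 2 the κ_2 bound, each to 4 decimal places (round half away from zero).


σ_max = 12, σ_min = 960/13961
condition number: 12 ÷ (960/13961) = 174.5125
perturbation bound = 174.5125·1/853 = 0.2046
solve Ax = b  →  x = [34.8358 -46.5867]
‖b‖₂ = 4.1231 and ‖x‖₂ = 58.1709
re-solving with b+δb shifts x by Δx of norm 0.0703
realised ‖Δx‖/‖x‖ = 0.0012
tightness: 0.0012 against a bound of 0.2046 (unrounded ratio ≈ 0.0059)

0.0012
0.2046


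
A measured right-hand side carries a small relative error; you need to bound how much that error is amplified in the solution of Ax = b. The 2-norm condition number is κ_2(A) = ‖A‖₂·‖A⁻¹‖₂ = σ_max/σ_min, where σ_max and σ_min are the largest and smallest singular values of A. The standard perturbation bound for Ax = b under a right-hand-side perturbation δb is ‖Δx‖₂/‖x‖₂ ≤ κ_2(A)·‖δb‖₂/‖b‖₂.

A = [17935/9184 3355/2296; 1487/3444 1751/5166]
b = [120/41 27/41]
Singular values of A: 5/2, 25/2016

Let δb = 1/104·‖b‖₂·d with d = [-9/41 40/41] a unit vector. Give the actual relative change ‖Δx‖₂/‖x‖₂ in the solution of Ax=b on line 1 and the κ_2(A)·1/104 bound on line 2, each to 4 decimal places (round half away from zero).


1.9385
1.9385

σ_max = 5/2, σ_min = 25/2016
condition number: (5/2) ÷ (25/2016) = 201.6000
worst-case relative error ≤ 201.6000 × 1/104 = 1.9385
solve Ax = b  →  x = [0.9600 0.7200]
‖b‖₂ = 3.0000 and ‖x‖₂ = 1.2000
δb = ε·‖b‖·d = [-0.0063 0.0281]; solving A·Δx = δb gives ‖Δx‖ = 2.3262
dividing the unrounded norms, ‖Δx‖/‖x‖ = 1.9385
realised/bound = 1 exactly: the bound is attained for this b and d


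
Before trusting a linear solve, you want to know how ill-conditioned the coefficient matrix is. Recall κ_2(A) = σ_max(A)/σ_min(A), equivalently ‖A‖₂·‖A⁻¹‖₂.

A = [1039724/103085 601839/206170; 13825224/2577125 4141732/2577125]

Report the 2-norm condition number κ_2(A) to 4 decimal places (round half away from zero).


AᵀA = [866778066260176/6641573265625 252806139034218/6641573265625; 252806139034218/6641573265625 294997139539921/26566293062500]; tr = 6019375047329/42506068900, det = 3208542736/10626517225
solving λ² − 6019375047329/42506068900·λ + 3208542736/10626517225 = 0 gives λ = 14161/100, 906304/425060689
so κ_2 = √((14161/100) / (906304/425060689)) = 257.7125

257.7125


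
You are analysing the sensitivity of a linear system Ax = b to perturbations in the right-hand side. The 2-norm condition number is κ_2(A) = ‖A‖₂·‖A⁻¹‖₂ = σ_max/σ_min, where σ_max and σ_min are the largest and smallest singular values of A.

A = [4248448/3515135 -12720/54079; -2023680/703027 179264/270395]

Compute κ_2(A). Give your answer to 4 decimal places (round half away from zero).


form AᵀA = [712611414016/73113456025 -6412511232/2924538241; -6412511232/2924538241 36180541696/73113456025] with trace 445444352/43494025 and determinant 16777216/1087350625
eigenvalues of AᵀA: λ = (tr ± √(tr²−4·det))/2 = 256/25, 65536/43494025
so κ_2 = √((256/25) / (65536/43494025)) = 82.4375

82.4375


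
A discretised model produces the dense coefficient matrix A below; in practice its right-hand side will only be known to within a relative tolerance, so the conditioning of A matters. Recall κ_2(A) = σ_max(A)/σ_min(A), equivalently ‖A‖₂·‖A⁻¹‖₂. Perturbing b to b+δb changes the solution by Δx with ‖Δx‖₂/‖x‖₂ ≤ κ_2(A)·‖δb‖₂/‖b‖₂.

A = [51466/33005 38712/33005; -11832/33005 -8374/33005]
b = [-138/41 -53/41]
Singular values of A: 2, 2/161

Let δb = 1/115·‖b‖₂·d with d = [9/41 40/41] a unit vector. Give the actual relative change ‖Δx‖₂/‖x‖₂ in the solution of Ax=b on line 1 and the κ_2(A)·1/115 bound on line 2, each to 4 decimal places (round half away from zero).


largest singular value 2, smallest 2/161
κ = σ_max/σ_min = 2/(2/161) = 161.0000
κ_2(A)·‖δb‖/‖b‖ = 1.4000
solve Ax = b  →  x = [95.4000 -129.7000]
‖b‖ = 3.6056, ‖x‖ = 161.0070
δb = ε·‖b‖·d = [0.0069 0.0306]; solving A·Δx = δb gives ‖Δx‖ = 2.5239
dividing the unrounded norms, ‖Δx‖/‖x‖ = 0.0157
tightness: 0.0157 against a bound of 1.4000 (unrounded ratio ≈ 0.0112)

0.0157
1.4000


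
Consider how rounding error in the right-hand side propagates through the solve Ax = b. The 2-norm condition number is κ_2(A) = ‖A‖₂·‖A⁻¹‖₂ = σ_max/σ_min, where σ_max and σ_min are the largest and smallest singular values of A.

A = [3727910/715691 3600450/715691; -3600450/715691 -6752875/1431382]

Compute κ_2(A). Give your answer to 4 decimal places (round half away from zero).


form AᵀA = [31938826600/609053041 30414801375/609053041; 30414801375/609053041 115879050625/2436212164] with trace 289696025/2896804 and determinant 390625/724201
λ_max, λ_min = (289696025/2896804 ± √83905681875800625/8391473414416)/2 = 100, 15625/2896804
σ_max=√100=10, σ_min=√(15625/2896804)=(125/1702) → κ = 136.1600

136.1600


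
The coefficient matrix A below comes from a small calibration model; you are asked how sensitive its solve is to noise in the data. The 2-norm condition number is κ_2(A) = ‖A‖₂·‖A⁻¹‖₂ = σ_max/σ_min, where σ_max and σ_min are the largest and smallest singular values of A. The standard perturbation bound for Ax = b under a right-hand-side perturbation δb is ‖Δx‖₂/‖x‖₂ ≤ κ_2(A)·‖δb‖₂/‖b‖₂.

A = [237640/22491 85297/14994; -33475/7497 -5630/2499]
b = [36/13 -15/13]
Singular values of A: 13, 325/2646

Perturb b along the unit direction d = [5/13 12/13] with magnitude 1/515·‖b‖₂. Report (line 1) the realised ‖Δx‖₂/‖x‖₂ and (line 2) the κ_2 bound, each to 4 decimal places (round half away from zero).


σ_max = 13, σ_min = 325/2646
κ = σ_max/σ_min = 13/(325/2646) = 105.8400
κ_2(A)·‖δb‖/‖b‖ = 0.2055
solve Ax = b  →  x = [0.2036 0.1086]
‖b‖ = 3.0000, ‖x‖ = 0.2308
Δx = A⁻¹·δb where δb = 1/515·3.0000·d; ‖Δx‖ = 0.0474
relative error = 0.2055
so the bound is sharp here: realised error equals the bound

0.2055
0.2055


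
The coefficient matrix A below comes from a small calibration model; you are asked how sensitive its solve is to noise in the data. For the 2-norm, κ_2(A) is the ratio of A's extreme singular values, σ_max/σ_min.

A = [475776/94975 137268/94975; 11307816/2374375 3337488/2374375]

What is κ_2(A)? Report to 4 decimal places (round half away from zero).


327.5000

M = AᵀA = [320265700416/6703515625 93409884288/6703515625; 93409884288/6703515625 27247789584/6703515625]. tr(M)=556021584/10725625, det(M)=6718464/268140625
eigenvalues of AᵀA: λ = (tr ± √(tr²−4·det))/2 = 1296/25, 5184/10725625
so κ_2 = √((1296/25) / (5184/10725625)) = 327.5000


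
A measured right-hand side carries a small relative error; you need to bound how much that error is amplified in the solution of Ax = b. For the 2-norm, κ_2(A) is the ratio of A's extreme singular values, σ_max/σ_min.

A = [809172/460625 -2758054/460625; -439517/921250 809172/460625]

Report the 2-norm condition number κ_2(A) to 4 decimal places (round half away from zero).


184.2500

AᵀA = [4499539993/1357922500 -3855299994/339480625; -3855299994/339480625 13218593908/339480625]; tr = 91798265/2172676, det = 28561/543169
solving λ² − 91798265/2172676·λ + 28561/543169 = 0 gives λ = 169/4, 676/543169
κ_2(A) = √(λ_max/λ_min) = √((169/4) / (676/543169)) = 184.2500


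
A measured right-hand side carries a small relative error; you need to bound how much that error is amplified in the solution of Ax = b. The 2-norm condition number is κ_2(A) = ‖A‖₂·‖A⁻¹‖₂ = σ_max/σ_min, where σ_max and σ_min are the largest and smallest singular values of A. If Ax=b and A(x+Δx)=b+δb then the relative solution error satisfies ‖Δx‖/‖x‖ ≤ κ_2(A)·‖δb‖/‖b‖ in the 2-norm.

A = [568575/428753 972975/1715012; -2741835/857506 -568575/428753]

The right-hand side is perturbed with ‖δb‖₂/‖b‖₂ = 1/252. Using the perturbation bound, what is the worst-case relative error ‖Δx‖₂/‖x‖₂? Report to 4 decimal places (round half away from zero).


M = AᵀA = [52134729525/4350985444 21722407875/4350985444; 21722407875/4350985444 36207815625/17403941776]. tr(M)=1448205525/102981904, det(M)=1265625/411927616
solving λ² − 1448205525/102981904·λ + 1265625/411927616 = 0 gives λ = 225/16, 5625/25745476
κ = σ_max/σ_min = (15/4)/(75/5074) = 253.7000
κ_2(A)·‖δb‖/‖b‖ = 1.0067

1.0067


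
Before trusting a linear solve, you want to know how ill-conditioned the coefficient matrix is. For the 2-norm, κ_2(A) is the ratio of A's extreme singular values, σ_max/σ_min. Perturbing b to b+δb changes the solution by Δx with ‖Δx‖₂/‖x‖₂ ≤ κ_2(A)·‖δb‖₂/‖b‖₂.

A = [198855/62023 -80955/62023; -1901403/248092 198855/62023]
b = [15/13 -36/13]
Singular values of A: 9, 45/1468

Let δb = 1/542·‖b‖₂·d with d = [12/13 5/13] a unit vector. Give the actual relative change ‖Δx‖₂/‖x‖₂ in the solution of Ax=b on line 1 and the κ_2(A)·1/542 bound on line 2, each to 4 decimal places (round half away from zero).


0.5417
0.5417

largest singular value 9, smallest 45/1468
condition number: 9 ÷ (45/1468) = 293.6000
worst-case relative error ≤ 293.6000 × 1/542 = 0.5417
solve Ax = b  →  x = [0.3077 -0.1282]
‖b‖₂ = 3.0000 and ‖x‖₂ = 0.3333
re-solving with b+δb shifts x by Δx of norm 0.1806
relative error = 0.5417
tightness: 0.5417 against a bound of 0.5417; the bound is attained (ratio 1)


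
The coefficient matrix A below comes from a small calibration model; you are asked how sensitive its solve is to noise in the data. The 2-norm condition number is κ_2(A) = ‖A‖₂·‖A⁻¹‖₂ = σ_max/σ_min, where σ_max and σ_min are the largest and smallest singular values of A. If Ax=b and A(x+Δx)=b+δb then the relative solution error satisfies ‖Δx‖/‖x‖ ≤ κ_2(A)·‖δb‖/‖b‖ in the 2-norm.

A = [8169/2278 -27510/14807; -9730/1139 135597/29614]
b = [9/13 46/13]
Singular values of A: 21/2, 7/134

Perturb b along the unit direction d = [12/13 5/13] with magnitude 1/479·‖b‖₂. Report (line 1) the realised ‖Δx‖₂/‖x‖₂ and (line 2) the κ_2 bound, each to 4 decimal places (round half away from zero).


0.0038
0.4196

σ_max = 21/2, σ_min = 7/134
κ = σ_max/σ_min = (21/2)/(7/134) = 201.0000
κ_2(A)·‖δb‖/‖b‖ = 0.4196
solve Ax = b  →  x = [17.7647 33.9160]
2-norm of b is 3.6056; of x, 38.2868
re-solving with b+δb shifts x by Δx of norm 0.1441
realised ‖Δx‖/‖x‖ = 0.0038
so the bound overstates the realised error by a factor of ≈ 111.4978 (computed from the unrounded values)


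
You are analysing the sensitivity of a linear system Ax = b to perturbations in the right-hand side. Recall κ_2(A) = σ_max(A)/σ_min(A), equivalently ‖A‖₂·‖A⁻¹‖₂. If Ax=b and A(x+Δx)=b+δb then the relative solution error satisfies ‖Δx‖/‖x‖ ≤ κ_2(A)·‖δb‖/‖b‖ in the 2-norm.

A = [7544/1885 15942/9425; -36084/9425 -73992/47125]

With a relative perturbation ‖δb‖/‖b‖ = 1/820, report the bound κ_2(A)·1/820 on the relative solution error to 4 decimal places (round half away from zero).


form AᵀA = [249232/8125 519216/40625; 519216/40625 1081908/203125] with trace 562516/15625 and determinant 576/15625
char-poly roots: 36 and 16/15625
κ = σ_max/σ_min = 6/(4/125) = 187.5000
perturbation bound = 187.5000·1/820 = 0.2287

0.2287


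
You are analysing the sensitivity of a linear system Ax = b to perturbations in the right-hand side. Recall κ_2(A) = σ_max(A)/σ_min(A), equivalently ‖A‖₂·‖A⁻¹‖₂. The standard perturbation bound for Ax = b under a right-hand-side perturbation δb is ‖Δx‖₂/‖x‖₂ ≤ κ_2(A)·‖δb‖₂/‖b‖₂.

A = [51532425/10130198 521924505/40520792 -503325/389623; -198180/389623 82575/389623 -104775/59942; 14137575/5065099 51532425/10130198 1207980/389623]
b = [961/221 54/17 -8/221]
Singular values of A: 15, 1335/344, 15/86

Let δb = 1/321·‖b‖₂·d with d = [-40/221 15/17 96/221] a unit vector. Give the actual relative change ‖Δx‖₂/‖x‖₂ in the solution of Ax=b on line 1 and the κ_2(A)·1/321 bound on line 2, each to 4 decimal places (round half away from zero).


σ_max = 15, σ_min = 15/86
κ = σ_max/σ_min = 15/(15/86) = 86.0000
worst-case relative error ≤ 86.0000 × 1/321 = 0.2679
solve Ax = b  →  x = [-10.3805 4.6141 1.7629]
‖b‖₂ = 5.3852 and ‖x‖₂ = 11.4958
re-solving with b+δb shifts x by Δx of norm 0.0962
realised ‖Δx‖/‖x‖ = 0.0084
tightness: 0.0084 against a bound of 0.2679 (unrounded ratio ≈ 0.0312)

0.0084
0.2679


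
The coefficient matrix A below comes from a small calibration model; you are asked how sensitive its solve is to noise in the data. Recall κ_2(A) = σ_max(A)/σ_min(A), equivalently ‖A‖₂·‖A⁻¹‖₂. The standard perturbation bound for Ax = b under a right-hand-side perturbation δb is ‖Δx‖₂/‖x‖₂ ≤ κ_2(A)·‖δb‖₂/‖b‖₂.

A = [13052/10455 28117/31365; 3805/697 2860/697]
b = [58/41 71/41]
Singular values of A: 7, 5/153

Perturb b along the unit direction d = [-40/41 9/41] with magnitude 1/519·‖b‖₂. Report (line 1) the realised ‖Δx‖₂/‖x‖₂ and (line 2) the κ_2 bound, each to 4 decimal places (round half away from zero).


from the listed singular values, σ₁ = 7, σ_n = 5/153
κ_2(A) = 7 / (5/153) = 214.2000
κ_2(A)·‖δb‖/‖b‖ = 0.4127
solve Ax = b  →  x = [18.5886 -24.3086]
2-norm of b is 2.2361; of x, 30.6013
with δb = [-0.0042 0.0009], A·Δx = δb → ‖Δx‖ = 0.1318
relative error = 0.0043
so the bound overstates the realised error by a factor of ≈ 95.7973 (computed from the unrounded values)

0.0043
0.4127


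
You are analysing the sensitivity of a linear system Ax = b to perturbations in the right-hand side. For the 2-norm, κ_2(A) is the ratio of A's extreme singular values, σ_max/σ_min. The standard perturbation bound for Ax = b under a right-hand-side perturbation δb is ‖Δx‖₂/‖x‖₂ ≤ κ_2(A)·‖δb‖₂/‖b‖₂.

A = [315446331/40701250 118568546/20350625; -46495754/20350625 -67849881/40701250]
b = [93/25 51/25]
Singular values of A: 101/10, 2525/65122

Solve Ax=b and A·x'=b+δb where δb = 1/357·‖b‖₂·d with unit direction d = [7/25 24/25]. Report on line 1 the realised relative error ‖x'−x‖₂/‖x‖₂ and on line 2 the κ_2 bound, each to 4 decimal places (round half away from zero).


largest singular value 101/10, smallest 2525/65122
κ_2(A) = (101/10) / (2525/65122) = 260.4880
κ_2(A)·‖δb‖/‖b‖ = 0.7297
solve Ax = b  →  x = [-46.1860 62.0764]
2-norm of b is 4.2426; of x, 77.3732
with δb = [0.0033 0.0114], A·Δx = δb → ‖Δx‖ = 0.3065
dividing the unrounded norms, ‖Δx‖/‖x‖ = 0.0040
realised/bound (from unrounded values) ≈ 0.0054

0.0040
0.7297


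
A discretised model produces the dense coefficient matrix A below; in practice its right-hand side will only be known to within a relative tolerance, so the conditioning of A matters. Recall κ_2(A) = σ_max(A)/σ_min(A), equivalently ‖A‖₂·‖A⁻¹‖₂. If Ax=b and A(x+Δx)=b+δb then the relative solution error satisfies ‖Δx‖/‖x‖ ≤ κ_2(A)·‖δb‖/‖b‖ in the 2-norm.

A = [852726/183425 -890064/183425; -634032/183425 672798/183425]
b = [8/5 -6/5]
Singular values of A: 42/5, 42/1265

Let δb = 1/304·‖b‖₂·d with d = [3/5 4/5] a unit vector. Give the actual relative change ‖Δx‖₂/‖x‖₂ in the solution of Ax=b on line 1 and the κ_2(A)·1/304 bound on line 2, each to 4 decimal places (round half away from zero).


0.8322
0.8322

from the listed singular values, σ₁ = 42/5, σ_n = 42/1265
κ_2(A) = (42/5) / (42/1265) = 253.0000
worst-case relative error ≤ 253.0000 × 1/304 = 0.8322
solve Ax = b  →  x = [0.1642 -0.1724]
2-norm of b is 2.0000; of x, 0.2381
Δx = A⁻¹·δb where δb = 1/304·2.0000·d; ‖Δx‖ = 0.1982
realised ‖Δx‖/‖x‖ = 0.8322
realised/bound = 1 exactly: the bound is attained for this b and d


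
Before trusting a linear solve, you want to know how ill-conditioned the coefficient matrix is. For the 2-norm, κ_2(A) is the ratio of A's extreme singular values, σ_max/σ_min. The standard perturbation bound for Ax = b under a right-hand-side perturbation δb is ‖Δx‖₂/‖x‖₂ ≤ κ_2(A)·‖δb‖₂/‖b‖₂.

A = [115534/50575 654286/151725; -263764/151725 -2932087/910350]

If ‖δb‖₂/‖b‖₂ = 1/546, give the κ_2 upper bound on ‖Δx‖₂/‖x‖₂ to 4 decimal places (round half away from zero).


0.4904

M = AᵀA = [7588175764/920819025 1707232010/110498283; 1707232010/110498283 960335211529/33149484900]. tr(M)=4268199097/114704100, det(M)=13845841/716900625
λ_max, λ_min = (4268199097/114704100 ± √29146411359686401/21051248890896)/2 = 3721/100, 14884/28676025
κ_2(A) = √(λ_max/λ_min) = √((3721/100) / (14884/28676025)) = 267.7500
κ_2(A)·‖δb‖/‖b‖ = 0.4904


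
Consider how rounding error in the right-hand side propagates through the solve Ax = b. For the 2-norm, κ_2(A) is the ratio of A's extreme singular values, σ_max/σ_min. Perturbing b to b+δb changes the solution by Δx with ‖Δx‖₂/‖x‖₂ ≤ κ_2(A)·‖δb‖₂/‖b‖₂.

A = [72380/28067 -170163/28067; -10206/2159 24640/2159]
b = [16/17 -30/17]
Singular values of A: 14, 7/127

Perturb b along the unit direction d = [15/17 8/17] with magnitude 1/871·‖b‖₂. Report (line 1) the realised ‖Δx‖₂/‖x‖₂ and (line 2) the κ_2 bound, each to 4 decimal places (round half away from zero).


0.2916
0.2916

from the listed singular values, σ₁ = 14, σ_n = 7/127
κ = σ_max/σ_min = 14/(7/127) = 254.0000
bound on ‖Δx‖/‖x‖: κ·ε = 254.0000·1/871 = 0.2916
solve Ax = b  →  x = [0.0549 -0.1319]
2-norm of b is 2.0000; of x, 0.1429
Δx = A⁻¹·δb where δb = 1/871·2.0000·d; ‖Δx‖ = 0.0417
relative error = 0.2916
tightness: 0.2916 against a bound of 0.2916; the bound is attained (ratio 1)


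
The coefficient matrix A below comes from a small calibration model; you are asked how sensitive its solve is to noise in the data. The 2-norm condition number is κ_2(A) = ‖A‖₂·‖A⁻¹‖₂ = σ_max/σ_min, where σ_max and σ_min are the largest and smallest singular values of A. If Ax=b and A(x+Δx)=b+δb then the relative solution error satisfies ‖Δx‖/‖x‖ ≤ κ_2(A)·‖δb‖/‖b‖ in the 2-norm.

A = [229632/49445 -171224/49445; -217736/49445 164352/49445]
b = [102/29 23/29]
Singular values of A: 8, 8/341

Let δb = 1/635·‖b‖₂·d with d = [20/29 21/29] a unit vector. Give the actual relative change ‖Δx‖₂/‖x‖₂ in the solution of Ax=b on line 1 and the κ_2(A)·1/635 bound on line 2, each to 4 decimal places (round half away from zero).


from the listed singular values, σ₁ = 8, σ_n = 8/341
condition number: 8 ÷ (8/341) = 341.0000
κ_2(A)·‖δb‖/‖b‖ = 0.5370
solve Ax = b  →  x = [76.9250 102.1500]
‖b‖₂ = 3.6056 and ‖x‖₂ = 127.8752
δb = ε·‖b‖·d = [0.0039 0.0041]; solving A·Δx = δb gives ‖Δx‖ = 0.2420
dividing the unrounded norms, ‖Δx‖/‖x‖ = 0.0019
tightness: 0.0019 against a bound of 0.5370 (unrounded ratio ≈ 0.0035)

0.0019
0.5370


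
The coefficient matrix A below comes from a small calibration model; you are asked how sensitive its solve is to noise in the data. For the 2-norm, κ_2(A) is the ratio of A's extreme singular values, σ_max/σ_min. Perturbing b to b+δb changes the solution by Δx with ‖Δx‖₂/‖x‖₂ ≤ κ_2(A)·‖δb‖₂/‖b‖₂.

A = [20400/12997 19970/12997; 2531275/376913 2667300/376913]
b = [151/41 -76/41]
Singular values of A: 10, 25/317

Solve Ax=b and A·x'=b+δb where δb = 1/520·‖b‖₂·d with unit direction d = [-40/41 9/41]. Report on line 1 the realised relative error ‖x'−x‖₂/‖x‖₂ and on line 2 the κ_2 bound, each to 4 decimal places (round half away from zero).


0.0020
0.2438

largest singular value 10, smallest 25/317
κ = σ_max/σ_min = 10/(25/317) = 126.8000
bound on ‖Δx‖/‖x‖: κ·ε = 126.8000·1/520 = 0.2438
solve Ax = b  →  x = [36.6593 -35.0517]
‖b‖ = 4.1231, ‖x‖ = 50.7201
re-solving with b+δb shifts x by Δx of norm 0.1005
dividing the unrounded norms, ‖Δx‖/‖x‖ = 0.0020
tightness: 0.0020 against a bound of 0.2438 (unrounded ratio ≈ 0.0081)


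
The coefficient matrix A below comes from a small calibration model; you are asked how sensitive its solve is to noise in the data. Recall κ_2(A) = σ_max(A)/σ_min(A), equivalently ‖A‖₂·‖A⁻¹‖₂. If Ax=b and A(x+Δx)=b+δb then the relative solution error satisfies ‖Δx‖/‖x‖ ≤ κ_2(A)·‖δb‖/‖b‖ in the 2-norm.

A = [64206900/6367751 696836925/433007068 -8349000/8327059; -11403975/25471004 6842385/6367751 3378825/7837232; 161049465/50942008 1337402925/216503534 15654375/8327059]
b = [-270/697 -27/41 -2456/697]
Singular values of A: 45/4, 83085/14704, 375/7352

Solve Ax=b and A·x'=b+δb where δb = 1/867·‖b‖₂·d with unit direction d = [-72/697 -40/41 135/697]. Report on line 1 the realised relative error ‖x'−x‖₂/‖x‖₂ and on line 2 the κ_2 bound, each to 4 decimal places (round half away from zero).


from the listed singular values, σ₁ = 45/4, σ_n = 375/7352
κ = σ_max/σ_min = (45/4)/(375/7352) = 220.5600
bound on ‖Δx‖/‖x‖: κ·ε = 220.5600·1/867 = 0.2544
solve Ax = b  →  x = [0.0244 -0.5208 -0.2042]
‖b‖₂ = 3.6056 and ‖x‖₂ = 0.5599
Δx = A⁻¹·δb where δb = 1/867·3.6056·d; ‖Δx‖ = 0.0815
relative error = 0.1456
tightness: 0.1456 against a bound of 0.2544 (unrounded ratio ≈ 0.5724)

0.1456
0.2544


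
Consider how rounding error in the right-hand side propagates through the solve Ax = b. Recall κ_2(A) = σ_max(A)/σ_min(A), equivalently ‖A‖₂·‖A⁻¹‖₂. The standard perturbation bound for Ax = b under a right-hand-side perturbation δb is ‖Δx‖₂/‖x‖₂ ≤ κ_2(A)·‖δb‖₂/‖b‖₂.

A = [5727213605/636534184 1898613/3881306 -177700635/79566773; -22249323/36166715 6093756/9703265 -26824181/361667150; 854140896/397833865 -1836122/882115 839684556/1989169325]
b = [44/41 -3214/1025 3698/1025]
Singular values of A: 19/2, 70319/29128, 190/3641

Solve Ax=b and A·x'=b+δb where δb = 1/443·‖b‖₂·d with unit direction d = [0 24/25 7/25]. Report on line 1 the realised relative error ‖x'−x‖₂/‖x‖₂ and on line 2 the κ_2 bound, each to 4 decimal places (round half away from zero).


0.0055
0.4109

from the listed singular values, σ₁ = 19/2, σ_n = 190/3641
κ = σ_max/σ_min = (19/2)/(190/3641) = 182.0500
worst-case relative error ≤ 182.0500 × 1/443 = 0.4109
solve Ax = b  →  x = [-7.4207 -16.2703 -33.9397]
2-norm of b is 4.8990; of x, 38.3627
Δx = A⁻¹·δb where δb = 1/443·4.8990·d; ‖Δx‖ = 0.2119
relative error = 0.0055
tightness: 0.0055 against a bound of 0.4109 (unrounded ratio ≈ 0.0134)


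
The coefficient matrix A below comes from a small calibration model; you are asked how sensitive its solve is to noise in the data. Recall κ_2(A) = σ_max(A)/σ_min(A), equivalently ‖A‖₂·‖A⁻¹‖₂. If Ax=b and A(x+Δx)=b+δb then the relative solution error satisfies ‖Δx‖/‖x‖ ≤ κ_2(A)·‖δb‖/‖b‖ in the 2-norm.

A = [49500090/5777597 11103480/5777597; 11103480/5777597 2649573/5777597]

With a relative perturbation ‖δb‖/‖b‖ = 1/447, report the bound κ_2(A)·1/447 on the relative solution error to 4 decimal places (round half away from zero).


M = AᵀA = [1530961438500/19857600889 344463260040/19857600889; 344463260040/19857600889 77517849609/19857600889]. tr(M)=956858589/11812969, det(M)=656100/11812969
eigenvalues of AᵀA: λ = (tr ± √(tr²−4·det))/2 = 81, 8100/11812969
κ_2(A) = √(λ_max/λ_min) = √(81 / (8100/11812969)) = 343.7000
κ_2(A)·‖δb‖/‖b‖ = 0.7689

0.7689


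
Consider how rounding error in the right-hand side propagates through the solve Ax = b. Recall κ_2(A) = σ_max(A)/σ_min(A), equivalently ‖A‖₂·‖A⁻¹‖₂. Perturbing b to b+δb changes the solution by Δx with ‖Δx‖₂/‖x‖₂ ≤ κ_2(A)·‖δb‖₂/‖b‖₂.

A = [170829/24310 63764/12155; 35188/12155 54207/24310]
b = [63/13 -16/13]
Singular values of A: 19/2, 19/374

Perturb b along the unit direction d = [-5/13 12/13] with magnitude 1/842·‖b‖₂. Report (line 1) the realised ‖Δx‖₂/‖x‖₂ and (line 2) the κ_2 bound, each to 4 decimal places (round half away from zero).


from the listed singular values, σ₁ = 19/2, σ_n = 19/374
condition number: (19/2) ÷ (19/374) = 187.0000
worst-case relative error ≤ 187.0000 × 1/842 = 0.2221
solve Ax = b  →  x = [35.7684 -46.9895]
2-norm of b is 5.0000; of x, 59.0541
re-solving with b+δb shifts x by Δx of norm 0.1169
realised ‖Δx‖/‖x‖ = 0.0020
tightness: 0.0020 against a bound of 0.2221 (unrounded ratio ≈ 0.0089)

0.0020
0.2221


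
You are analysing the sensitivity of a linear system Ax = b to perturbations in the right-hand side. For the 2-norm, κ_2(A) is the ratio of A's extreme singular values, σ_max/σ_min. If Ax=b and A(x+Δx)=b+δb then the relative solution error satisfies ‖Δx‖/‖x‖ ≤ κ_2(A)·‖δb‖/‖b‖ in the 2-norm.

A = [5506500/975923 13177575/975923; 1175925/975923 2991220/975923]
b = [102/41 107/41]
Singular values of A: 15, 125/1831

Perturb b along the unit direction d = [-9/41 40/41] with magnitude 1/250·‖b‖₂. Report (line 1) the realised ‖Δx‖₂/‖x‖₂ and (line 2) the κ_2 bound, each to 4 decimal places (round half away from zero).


0.0072
0.8789

from the listed singular values, σ₁ = 15, σ_n = 125/1831
κ_2(A) = 15 / (125/1831) = 219.7200
perturbation bound = 219.7200·1/250 = 0.8789
solve Ax = b  →  x = [-26.9655 11.4523]
2-norm of b is 3.6056; of x, 29.2967
with δb = [-0.0032 0.0141], A·Δx = δb → ‖Δx‖ = 0.2113
dividing the unrounded norms, ‖Δx‖/‖x‖ = 0.0072
so the bound overstates the realised error by a factor of ≈ 121.8816 (computed from the unrounded values)


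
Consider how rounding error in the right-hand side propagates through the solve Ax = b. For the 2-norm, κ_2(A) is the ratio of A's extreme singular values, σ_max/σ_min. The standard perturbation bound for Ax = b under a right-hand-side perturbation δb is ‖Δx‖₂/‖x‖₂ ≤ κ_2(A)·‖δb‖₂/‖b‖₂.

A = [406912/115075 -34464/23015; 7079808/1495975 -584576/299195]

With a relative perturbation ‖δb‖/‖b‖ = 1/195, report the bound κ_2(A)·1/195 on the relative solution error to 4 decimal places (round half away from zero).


form AᵀA = [3124250312704/89517648025 -260348424192/17903529605; -260348424192/17903529605 21698470912/3580705921] with trace 21696521216/529690225 and determinant 16777216/529690225
solving λ² − 21696521216/529690225·λ + 16777216/529690225 = 0 gives λ = 1024/25, 16384/21187609
κ_2(A) = √(λ_max/λ_min) = √((1024/25) / (16384/21187609)) = 230.1500
bound on ‖Δx‖/‖x‖: κ·ε = 230.1500·1/195 = 1.1803

1.1803


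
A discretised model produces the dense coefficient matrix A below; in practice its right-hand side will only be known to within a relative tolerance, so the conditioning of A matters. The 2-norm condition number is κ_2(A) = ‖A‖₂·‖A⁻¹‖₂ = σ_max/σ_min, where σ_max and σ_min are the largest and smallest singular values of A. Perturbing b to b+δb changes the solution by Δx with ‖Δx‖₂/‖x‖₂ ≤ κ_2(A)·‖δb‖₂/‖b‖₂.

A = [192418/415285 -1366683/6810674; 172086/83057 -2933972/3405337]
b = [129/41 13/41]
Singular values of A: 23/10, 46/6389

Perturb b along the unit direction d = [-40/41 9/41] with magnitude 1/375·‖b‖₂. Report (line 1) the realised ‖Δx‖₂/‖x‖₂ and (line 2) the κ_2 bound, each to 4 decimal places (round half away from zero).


0.0028
0.8519

from the listed singular values, σ₁ = 23/10, σ_n = 46/6389
κ_2(A) = (23/10) / (46/6389) = 319.4500
bound on ‖Δx‖/‖x‖: κ·ε = 319.4500·1/375 = 0.8519
solve Ax = b  →  x = [-159.8579 -384.7893]
‖b‖₂ = 3.1623 and ‖x‖₂ = 416.6741
δb = ε·‖b‖·d = [-0.0082 0.0019]; solving A·Δx = δb gives ‖Δx‖ = 1.1712
relative error = 0.0028
so the bound overstates the realised error by a factor of ≈ 303.0570 (computed from the unrounded values)


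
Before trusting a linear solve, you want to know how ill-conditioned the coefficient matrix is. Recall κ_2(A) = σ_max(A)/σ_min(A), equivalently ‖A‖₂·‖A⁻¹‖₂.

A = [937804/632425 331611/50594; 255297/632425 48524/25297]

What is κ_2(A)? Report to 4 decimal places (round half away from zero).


246.8000

form AᵀA = [1511444641/639938209 6715243710/639938209; 6715243710/639938209 119384169625/2559752836] with trace 74616269/1522756 and determinant 60025/1522756
char-poly roots: 49 and 1225/1522756
κ_2(A) = √(λ_max/λ_min) = √(49 / (1225/1522756)) = 246.8000


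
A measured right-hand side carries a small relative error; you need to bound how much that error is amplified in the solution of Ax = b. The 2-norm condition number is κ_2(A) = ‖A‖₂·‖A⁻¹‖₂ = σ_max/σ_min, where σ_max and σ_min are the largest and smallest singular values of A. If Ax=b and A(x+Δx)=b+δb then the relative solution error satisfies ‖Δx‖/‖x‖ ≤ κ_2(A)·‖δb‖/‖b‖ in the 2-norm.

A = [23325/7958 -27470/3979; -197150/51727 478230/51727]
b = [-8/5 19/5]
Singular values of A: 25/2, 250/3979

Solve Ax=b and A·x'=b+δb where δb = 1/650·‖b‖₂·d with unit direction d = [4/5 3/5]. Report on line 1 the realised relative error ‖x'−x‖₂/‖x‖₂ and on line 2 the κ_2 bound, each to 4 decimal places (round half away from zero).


from the listed singular values, σ₁ = 25/2, σ_n = 250/3979
condition number: (25/2) ÷ (250/3979) = 198.9500
worst-case relative error ≤ 198.9500 × 1/650 = 0.3061
solve Ax = b  →  x = [14.5686 6.4169]
2-norm of b is 4.1231; of x, 15.9192
re-solving with b+δb shifts x by Δx of norm 0.1010
realised ‖Δx‖/‖x‖ = 0.0063
realised/bound (from unrounded values) ≈ 0.0207

0.0063
0.3061


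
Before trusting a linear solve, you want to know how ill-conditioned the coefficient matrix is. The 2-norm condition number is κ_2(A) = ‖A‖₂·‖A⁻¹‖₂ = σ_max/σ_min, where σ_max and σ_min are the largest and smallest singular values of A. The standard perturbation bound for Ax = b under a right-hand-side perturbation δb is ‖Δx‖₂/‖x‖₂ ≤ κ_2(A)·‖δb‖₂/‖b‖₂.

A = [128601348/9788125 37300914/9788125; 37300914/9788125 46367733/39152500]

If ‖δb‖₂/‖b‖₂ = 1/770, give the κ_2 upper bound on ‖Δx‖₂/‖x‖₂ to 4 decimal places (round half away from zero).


0.2542

M = AᵀA = [28687463828244/153291825625 16733880087309/306583651250; 16733880087309/306583651250 39058716203721/2452669210000]. tr(M)=796893019929/3924270736, det(M)=263900025/245266921
solving λ² − 796893019929/3924270736·λ + 263900025/245266921 = 0 gives λ = 3249/16, 1299600/245266921
so κ_2 = √((3249/16) / (1299600/245266921)) = 195.7625
worst-case relative error ≤ 195.7625 × 1/770 = 0.2542


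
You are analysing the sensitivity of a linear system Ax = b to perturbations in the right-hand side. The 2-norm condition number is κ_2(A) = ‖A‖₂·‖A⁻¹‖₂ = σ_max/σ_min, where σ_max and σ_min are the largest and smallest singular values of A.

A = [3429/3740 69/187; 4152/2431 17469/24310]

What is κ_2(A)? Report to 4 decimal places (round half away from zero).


154.0000

M = AᵀA = [30736161/8179600 128061/81796; 128061/81796 1334349/2044900]. tr(M)=213453/48400, det(M)=3969/4840000
λ_max, λ_min = (213453/48400 ± √1822179969/93702400)/2 = 441/100, 9/48400
so κ_2 = √((441/100) / (9/48400)) = 154.0000


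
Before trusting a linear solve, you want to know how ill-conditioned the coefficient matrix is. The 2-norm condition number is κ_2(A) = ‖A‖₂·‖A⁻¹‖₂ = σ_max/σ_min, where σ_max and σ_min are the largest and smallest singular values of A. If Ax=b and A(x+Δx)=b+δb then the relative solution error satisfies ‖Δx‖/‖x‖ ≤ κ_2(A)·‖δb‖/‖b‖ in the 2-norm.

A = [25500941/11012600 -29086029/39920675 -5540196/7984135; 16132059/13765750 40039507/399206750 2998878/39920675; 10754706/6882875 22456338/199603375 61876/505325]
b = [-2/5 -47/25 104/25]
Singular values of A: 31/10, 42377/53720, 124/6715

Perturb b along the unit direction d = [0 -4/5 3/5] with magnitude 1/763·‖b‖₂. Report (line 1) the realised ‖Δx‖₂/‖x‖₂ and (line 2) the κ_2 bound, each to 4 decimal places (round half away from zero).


from the listed singular values, σ₁ = 31/10, σ_n = 124/6715
condition number: (31/10) ÷ (124/6715) = 167.8750
bound on ‖Δx‖/‖x‖: κ·ε = 167.8750·1/763 = 0.2200
solve Ax = b  →  x = [0.8713 -147.6483 158.5146]
2-norm of b is 4.5826; of x, 216.6280
Δx = A⁻¹·δb where δb = 1/763·4.5826·d; ‖Δx‖ = 0.3252
realised ‖Δx‖/‖x‖ = 0.0015
realised/bound (from unrounded values) ≈ 0.0068

0.0015
0.2200


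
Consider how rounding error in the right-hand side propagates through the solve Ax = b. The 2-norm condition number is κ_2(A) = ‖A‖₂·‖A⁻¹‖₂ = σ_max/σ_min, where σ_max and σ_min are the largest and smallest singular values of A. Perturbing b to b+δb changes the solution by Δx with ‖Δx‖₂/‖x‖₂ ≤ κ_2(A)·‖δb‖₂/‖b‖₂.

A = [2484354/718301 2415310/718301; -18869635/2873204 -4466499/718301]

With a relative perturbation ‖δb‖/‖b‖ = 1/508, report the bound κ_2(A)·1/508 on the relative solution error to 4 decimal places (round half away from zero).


M = AᵀA = [1573755577129/28565056144 374682166425/7141264036; 374682166425/7141264036 89215694509/1785316009]. tr(M)=3568616753/33965584, det(M)=2825761/8491396
char-poly roots: 1681/16 and 6724/2122849
κ = σ_max/σ_min = (41/4)/(82/1457) = 182.1250
worst-case relative error ≤ 182.1250 × 1/508 = 0.3585

0.3585
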